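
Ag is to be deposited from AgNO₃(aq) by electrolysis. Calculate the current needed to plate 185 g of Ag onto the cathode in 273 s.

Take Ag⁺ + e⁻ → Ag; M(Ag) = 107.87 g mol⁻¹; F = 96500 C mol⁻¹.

n(Ag) = 185 / 107.87 = 1.715 mol.
n(e⁻) = 1 × 1.715 = 1.715 mol.
Q = n(e⁻)·F = 1.715 × 96500 = 165500 C.
I = Q/t = 165500 / 273.00 s = 606 A.

606 A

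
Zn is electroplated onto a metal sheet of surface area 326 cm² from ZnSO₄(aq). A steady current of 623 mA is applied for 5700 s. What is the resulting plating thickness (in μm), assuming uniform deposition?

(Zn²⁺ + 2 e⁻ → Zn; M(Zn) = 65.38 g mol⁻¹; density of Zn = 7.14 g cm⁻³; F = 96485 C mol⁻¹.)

5.17 μm

Q = I·t = 0.6230 × 5700.0 = 3551 C; n(e⁻) = 0.03680 mol.
n(Zn) = n(e⁻)/2 = 0.01840 mol, so m = 0.01840 × 65.38 = 1.203 g.
Volume = m/ρ = 1.203 / 7.14 = 0.1685 cm³.
Thickness = V/A = 0.1685 / 326 = 5.17 × 10⁻⁴ cm = 5.17 μm.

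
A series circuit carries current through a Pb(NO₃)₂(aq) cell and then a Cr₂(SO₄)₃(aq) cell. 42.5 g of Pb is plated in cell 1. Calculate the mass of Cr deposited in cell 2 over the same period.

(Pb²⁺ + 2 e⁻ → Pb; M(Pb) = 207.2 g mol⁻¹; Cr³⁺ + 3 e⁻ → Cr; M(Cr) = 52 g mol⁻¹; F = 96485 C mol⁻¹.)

n(Pb) = 42.5 / 207.2 = 0.2051 mol.
Since Pb²⁺ + 2 e⁻ → Pb, n(e⁻) passed = 2 × 0.2051 = 0.4102 mol.
Cells in series carry the same charge, so the same 0.4102 mol of electrons passes through cell 2.
Cr³⁺ + 3 e⁻ → Cr, so n(Cr) = 0.4102 / 3 = 0.1367 mol.
m(Cr) = 0.1367 × 52 = 7.11 g.

7.11 g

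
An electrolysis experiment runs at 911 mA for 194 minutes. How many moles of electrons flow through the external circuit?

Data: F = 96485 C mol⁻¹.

Q = I·t = 0.9110 A × 11640 s = 10600 C.
n(e⁻) = Q/F = 10600 / 96485 = 0.110 mol.

0.110 mol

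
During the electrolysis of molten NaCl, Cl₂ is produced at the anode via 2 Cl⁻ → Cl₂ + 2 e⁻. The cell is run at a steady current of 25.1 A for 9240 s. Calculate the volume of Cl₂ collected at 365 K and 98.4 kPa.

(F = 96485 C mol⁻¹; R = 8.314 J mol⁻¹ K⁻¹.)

37.1 L

Q = I·t = 25.10 A × 9240.0 s = 231900 C.
n(e⁻) = Q/F = 231900 / 96485 = 2.404 mol.
2 electrons are transferred per Cl₂ molecule, so n(Cl₂) = 2.404 / 2 = 1.202 mol.
V = nRT/P = (1.202 × 8.314 × 365) / (98.4 × 10³ Pa) = 0.0371 m³ = 37.1 L.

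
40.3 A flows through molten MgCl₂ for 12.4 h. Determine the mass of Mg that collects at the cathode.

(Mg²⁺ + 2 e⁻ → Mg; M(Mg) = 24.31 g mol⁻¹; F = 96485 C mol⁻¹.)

227 g

Q = I·t = 40.30 A × 44640 s = 1799000 C.
n(e⁻) = Q/F = 1799000 / 96485 = 18.65 mol.
Mg²⁺ + 2 e⁻ → Mg, so n(Mg) = n(e⁻)/2 = 9.323 mol.
m = n·M = 9.323 × 24.31 = 227 g.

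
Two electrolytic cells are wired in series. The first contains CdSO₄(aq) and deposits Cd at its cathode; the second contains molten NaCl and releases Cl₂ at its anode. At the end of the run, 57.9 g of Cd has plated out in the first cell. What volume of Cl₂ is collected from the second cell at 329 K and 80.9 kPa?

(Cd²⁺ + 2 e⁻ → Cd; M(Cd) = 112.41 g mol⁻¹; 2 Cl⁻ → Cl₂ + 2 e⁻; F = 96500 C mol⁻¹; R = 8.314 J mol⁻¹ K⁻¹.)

n(Cd) = 57.9 / 112.41 = 0.5151 mol, so n(e⁻) = 2 × 0.5151 = 1.030 mol.
The cells are in series, so the same 1.030 mol of electrons passes through the second cell.
2 Cl⁻ → Cl₂ + 2 e⁻ — 2 mol e⁻ per mol Cl₂, so n(Cl₂) = 1.030/2 = 0.5151 mol.
V = nRT/P = (0.5151 × 8.314 × 329) / (80.9 × 10³) = 0.0174 m³ = 17.4 L.

17.4 L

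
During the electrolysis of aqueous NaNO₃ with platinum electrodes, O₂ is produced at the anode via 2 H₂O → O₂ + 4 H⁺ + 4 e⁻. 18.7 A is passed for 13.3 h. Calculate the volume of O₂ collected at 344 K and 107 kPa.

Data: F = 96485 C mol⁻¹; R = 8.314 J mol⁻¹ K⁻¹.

Q = I·t = 18.70 A × 47880 s = 895400 C.
n(e⁻) = Q/F = 895400 / 96485 = 9.280 mol.
4 electrons are transferred per O₂ molecule, so n(O₂) = 9.280 / 4 = 2.320 mol.
V = nRT/P = (2.320 × 8.314 × 344) / (107 × 10³ Pa) = 0.0620 m³ = 62.0 L.

62.0 L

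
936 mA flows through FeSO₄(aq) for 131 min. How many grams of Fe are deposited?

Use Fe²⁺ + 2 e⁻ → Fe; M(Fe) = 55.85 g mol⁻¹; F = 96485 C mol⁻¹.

2.13 g

Q = I·t = 0.9360 A × 7860.0 s = 7357 C.
n(e⁻) = Q/F = 7357 / 96485 = 0.07625 mol.
Fe²⁺ + 2 e⁻ → Fe, so n(Fe) = n(e⁻)/2 = 0.03812 mol.
m = n·M = 0.03812 × 55.85 = 2.13 g.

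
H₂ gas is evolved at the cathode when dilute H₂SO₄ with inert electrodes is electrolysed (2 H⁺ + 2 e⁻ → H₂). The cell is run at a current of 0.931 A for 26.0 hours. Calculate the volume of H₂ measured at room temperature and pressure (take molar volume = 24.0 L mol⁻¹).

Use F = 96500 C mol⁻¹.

Q = I·t = 0.9310 A × 93600 s = 87140 C.
n(e⁻) = Q/F = 87140 / 96500 = 0.9030 mol.
2 electrons are transferred per H₂ molecule, so n(H₂) = 0.9030 / 2 = 0.4515 mol.
V = n × V_m = 0.4515 × 24.0 = 10.8 L.

10.8 L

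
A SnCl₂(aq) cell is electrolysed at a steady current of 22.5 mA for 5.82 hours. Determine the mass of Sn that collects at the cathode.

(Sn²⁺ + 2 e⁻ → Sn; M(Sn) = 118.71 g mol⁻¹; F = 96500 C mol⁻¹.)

Q = I·t = 0.02250 A × 20952 s = 471.4 C.
n(e⁻) = Q/F = 471.4 / 96500 = 0.004885 mol.
Sn²⁺ + 2 e⁻ → Sn, so n(Sn) = n(e⁻)/2 = 0.002443 mol.
m = n·M = 0.002443 × 118.71 = 0.290 g.

0.290 g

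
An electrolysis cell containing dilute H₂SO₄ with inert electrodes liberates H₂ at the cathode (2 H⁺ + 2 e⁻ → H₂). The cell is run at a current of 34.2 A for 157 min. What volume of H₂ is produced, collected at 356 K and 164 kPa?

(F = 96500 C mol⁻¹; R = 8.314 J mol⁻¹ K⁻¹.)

Q = I·t = 34.20 A × 9420.0 s = 322200 C.
n(e⁻) = Q/F = 322200 / 96500 = 3.338 mol.
2 electrons are transferred per H₂ molecule, so n(H₂) = 3.338 / 2 = 1.669 mol.
V = nRT/P = (1.669 × 8.314 × 356) / (164 × 10³ Pa) = 0.0301 m³ = 30.1 L.

30.1 L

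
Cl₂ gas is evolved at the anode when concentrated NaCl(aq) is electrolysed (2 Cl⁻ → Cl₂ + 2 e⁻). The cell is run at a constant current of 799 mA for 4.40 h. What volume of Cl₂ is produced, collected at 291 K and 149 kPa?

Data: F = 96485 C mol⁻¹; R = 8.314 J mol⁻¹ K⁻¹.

1.06 L

Q = I·t = 0.7990 A × 15840 s = 12660 C.
n(e⁻) = Q/F = 12660 / 96485 = 0.1312 mol.
2 electrons are transferred per Cl₂ molecule, so n(Cl₂) = 0.1312 / 2 = 0.06559 mol.
V = nRT/P = (0.06559 × 8.314 × 291) / (149 × 10³ Pa) = 0.00106 m³ = 1.06 L.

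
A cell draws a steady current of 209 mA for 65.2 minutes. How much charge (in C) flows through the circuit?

Q = I·t = 0.2090 A × 3912.0 s = 818 C.

818 C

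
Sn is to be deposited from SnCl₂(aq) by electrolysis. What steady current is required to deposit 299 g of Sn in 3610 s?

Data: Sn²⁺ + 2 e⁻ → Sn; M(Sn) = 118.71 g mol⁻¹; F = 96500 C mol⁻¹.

n(Sn) = 299 / 118.71 = 2.519 mol.
n(e⁻) = 2 × 2.519 = 5.037 mol.
Q = n(e⁻)·F = 5.037 × 96500 = 486100 C.
I = Q/t = 486100 / 3610.0 s = 135 A.

135 A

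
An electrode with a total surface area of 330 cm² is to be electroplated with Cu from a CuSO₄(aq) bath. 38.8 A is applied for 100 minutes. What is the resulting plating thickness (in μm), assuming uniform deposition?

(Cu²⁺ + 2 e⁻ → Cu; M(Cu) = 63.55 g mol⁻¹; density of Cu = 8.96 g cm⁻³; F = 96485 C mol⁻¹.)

259 μm

Q = I·t = 38.80 × 6000.0 = 232800 C; n(e⁻) = 2.413 mol.
n(Cu) = n(e⁻)/2 = 1.206 mol, so m = 1.206 × 63.55 = 76.67 g.
Volume = m/ρ = 76.67 / 8.96 = 8.557 cm³.
Thickness = V/A = 8.557 / 330 = 0.0259 cm = 259 μm.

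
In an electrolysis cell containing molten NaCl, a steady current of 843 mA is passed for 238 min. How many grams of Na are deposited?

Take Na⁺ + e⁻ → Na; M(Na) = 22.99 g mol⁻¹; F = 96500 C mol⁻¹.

2.87 g

Q = I·t = 0.8430 A × 14280 s = 12040 C.
n(e⁻) = Q/F = 12040 / 96500 = 0.1247 mol.
Na⁺ + e⁻ → Na, so n(Na) = n(e⁻)/1 = 0.1247 mol.
m = n·M = 0.1247 × 22.99 = 2.87 g.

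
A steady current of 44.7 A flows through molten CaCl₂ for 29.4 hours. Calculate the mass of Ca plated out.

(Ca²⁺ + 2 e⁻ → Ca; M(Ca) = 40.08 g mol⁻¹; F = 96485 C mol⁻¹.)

983 g

Q = I·t = 44.70 A × 105840 s = 4731000 C.
n(e⁻) = Q/F = 4731000 / 96485 = 49.03 mol.
Ca²⁺ + 2 e⁻ → Ca, so n(Ca) = n(e⁻)/2 = 24.52 mol.
m = n·M = 24.52 × 40.08 = 983 g.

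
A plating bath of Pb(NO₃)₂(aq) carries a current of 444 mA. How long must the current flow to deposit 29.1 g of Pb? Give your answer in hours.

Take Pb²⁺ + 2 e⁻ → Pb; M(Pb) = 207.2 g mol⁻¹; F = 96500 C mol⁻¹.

17.0 h

n(Pb) = m/M = 29.1 / 207.2 = 0.1404 mol.
Each Pb atom requires 2 electrons, so n(e⁻) = 2 × 0.1404 = 0.2809 mol.
Q = n(e⁻)·F = 0.2809 × 96500 = 27110 C.
t = Q/I = 27110 / 0.4440 A = 61050 s = 17.0 h.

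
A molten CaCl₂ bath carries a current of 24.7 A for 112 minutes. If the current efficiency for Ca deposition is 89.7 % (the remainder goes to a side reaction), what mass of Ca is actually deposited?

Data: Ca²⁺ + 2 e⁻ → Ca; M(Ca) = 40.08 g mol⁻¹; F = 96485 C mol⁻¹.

Q = I·t = 24.70 × 6720.0 = 166000 C.
n(e⁻) = 166000/96485 = 1.720 mol; theoretically n(Ca) = 1.720/2 = 0.8602 mol, m_theo = 34.47 g.
At 89.7 % efficiency, m_actual = 0.897 × 34.47 = 30.9 g.

30.9 g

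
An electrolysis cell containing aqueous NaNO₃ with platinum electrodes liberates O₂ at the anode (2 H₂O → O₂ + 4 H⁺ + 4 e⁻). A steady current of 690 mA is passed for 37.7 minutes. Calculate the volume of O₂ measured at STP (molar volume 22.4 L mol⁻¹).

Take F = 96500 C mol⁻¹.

Q = I·t = 0.6900 A × 2262.0 s = 1561 C.
n(e⁻) = Q/F = 1561 / 96500 = 0.01617 mol.
4 electrons are transferred per O₂ molecule, so n(O₂) = 0.01617 / 4 = 0.004043 mol.
V = n × V_m = 0.004043 × 22.4 = 0.0906 L.

0.0906 L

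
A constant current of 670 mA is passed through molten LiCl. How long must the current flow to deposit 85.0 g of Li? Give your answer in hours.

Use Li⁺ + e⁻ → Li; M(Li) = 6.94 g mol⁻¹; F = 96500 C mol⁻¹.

n(Li) = m/M = 85.0 / 6.94 = 12.25 mol.
Each Li atom requires 1 electron, so n(e⁻) = 1 × 12.25 = 12.25 mol.
Q = n(e⁻)·F = 12.25 × 96500 = 1182000 C.
t = Q/I = 1182000 / 0.6700 A = 1764000 s = 490 h.

490 h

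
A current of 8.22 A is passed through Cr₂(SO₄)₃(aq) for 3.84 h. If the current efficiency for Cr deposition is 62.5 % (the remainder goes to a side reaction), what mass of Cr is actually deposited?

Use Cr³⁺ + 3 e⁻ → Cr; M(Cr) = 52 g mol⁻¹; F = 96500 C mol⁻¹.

Q = I·t = 8.220 × 13824 = 113600 C.
n(e⁻) = 113600/96500 = 1.178 mol; theoretically n(Cr) = 1.178/3 = 0.3925 mol, m_theo = 20.41 g.
At 62.5 % efficiency, m_actual = 0.625 × 20.41 = 12.8 g.

12.8 g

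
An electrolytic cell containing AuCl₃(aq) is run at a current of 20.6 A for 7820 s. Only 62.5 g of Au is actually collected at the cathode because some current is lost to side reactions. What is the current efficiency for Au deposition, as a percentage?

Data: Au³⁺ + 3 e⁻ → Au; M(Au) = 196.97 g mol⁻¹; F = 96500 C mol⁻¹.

57.0 %

Q = I·t = 20.60 × 7820.0 = 161100 C; n(e⁻) = 161100/96500 = 1.669 mol.
Theoretical n(Au) = n(e⁻)/3 = 0.5564 mol, i.e. m_theo = 0.5564 × 196.97 = 109.6 g.
Efficiency = m_actual / m_theo = 62.5 / 109.6 = 57.0 %.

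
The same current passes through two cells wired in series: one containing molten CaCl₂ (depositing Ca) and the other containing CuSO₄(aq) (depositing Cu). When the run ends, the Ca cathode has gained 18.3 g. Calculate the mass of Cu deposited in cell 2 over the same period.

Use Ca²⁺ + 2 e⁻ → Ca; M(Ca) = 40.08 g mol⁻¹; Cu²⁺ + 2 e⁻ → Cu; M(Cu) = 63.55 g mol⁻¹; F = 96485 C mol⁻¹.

29.0 g

n(Ca) = 18.3 / 40.08 = 0.4566 mol.
Since Ca²⁺ + 2 e⁻ → Ca, n(e⁻) passed = 2 × 0.4566 = 0.9132 mol.
Cells in series carry the same charge, so the same 0.9132 mol of electrons passes through cell 2.
Cu²⁺ + 2 e⁻ → Cu, so n(Cu) = 0.9132 / 2 = 0.4566 mol.
m(Cu) = 0.4566 × 63.55 = 29.0 g.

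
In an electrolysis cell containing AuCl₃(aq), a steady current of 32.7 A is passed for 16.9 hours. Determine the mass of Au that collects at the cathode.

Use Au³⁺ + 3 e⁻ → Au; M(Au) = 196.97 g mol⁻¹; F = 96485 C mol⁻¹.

1350 g

Q = I·t = 32.70 A × 60840 s = 1989000 C.
n(e⁻) = Q/F = 1989000 / 96485 = 20.62 mol.
Au³⁺ + 3 e⁻ → Au, so n(Au) = n(e⁻)/3 = 6.873 mol.
m = n·M = 6.873 × 196.97 = 1350 g.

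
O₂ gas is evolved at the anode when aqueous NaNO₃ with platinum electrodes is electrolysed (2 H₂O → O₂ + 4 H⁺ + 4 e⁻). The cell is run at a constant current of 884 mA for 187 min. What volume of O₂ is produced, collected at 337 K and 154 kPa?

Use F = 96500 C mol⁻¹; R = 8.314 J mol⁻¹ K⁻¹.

0.467 L

Q = I·t = 0.8840 A × 11220 s = 9918 C.
n(e⁻) = Q/F = 9918 / 96500 = 0.1028 mol.
4 electrons are transferred per O₂ molecule, so n(O₂) = 0.1028 / 4 = 0.02570 mol.
V = nRT/P = (0.02570 × 8.314 × 337) / (154 × 10³ Pa) = 4.67 × 10⁻⁴ m³ = 0.467 L.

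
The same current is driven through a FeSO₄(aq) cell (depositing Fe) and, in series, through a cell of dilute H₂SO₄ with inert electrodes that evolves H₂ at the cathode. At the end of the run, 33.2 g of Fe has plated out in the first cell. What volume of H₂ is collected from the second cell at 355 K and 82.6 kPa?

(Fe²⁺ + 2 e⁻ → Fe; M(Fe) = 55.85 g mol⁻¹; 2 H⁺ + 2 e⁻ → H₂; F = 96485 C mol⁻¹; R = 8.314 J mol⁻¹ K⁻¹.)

n(Fe) = 33.2 / 55.85 = 0.5944 mol, so n(e⁻) = 2 × 0.5944 = 1.189 mol.
The cells are in series, so the same 1.189 mol of electrons passes through the second cell.
2 H⁺ + 2 e⁻ → H₂ — 2 mol e⁻ per mol H₂, so n(H₂) = 1.189/2 = 0.5944 mol.
V = nRT/P = (0.5944 × 8.314 × 355) / (82.6 × 10³) = 0.0212 m³ = 21.2 L.

21.2 L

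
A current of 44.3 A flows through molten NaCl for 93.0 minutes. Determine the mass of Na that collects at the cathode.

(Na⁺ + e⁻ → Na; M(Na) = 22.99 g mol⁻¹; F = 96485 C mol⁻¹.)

58.9 g

Q = I·t = 44.30 A × 5580.0 s = 247200 C.
n(e⁻) = Q/F = 247200 / 96485 = 2.562 mol.
Na⁺ + e⁻ → Na, so n(Na) = n(e⁻)/1 = 2.562 mol.
m = n·M = 2.562 × 22.99 = 58.9 g.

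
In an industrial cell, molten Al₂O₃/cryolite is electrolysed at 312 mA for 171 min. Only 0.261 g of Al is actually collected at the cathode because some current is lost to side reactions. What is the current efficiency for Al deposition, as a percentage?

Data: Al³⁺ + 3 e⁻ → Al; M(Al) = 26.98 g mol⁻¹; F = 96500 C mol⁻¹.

Q = I·t = 0.3120 × 10260 = 3201 C; n(e⁻) = 3201/96500 = 0.03317 mol.
Theoretical n(Al) = n(e⁻)/3 = 0.01106 mol, i.e. m_theo = 0.01106 × 26.98 = 0.2983 g.
Efficiency = m_actual / m_theo = 0.261 / 0.2983 = 87.5 %.

87.5 %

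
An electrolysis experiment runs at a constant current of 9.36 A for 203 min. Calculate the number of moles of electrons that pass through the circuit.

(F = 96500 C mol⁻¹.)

1.18 mol

Q = I·t = 9.360 A × 12180 s = 114000 C.
n(e⁻) = Q/F = 114000 / 96500 = 1.18 mol.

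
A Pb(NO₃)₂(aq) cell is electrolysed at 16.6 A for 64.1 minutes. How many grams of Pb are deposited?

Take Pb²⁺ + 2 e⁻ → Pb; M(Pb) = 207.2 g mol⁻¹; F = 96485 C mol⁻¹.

Q = I·t = 16.60 A × 3846.0 s = 63840 C.
n(e⁻) = Q/F = 63840 / 96485 = 0.6617 mol.
Pb²⁺ + 2 e⁻ → Pb, so n(Pb) = n(e⁻)/2 = 0.3308 mol.
m = n·M = 0.3308 × 207.2 = 68.6 g.

68.6 g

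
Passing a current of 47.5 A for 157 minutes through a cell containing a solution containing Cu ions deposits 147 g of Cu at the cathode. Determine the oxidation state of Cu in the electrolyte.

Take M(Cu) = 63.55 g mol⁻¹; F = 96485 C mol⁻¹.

Q = I·t = 47.50 A × 9420.0 s = 447400 C, so n(e⁻) = 447400/96485 = 4.638 mol.
n(Cu) deposited = 147 / 63.55 = 2.313 mol.
Electrons per atom = n(e⁻)/n(Cu) = 4.638 / 2.313 = 2.00 ≈ 2, so the ion is Cu²⁺.

+2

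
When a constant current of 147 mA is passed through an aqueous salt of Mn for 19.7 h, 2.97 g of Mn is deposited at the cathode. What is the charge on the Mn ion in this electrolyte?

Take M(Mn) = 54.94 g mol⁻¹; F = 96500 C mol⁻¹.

Q = I·t = 0.1470 A × 70920 s = 10430 C, so n(e⁻) = 10430/96500 = 0.1080 mol.
n(Mn) deposited = 2.97 / 54.94 = 0.05406 mol.
Electrons per atom = n(e⁻)/n(Mn) = 0.1080 / 0.05406 = 2.00 ≈ 2, so the ion is Mn²⁺.

+2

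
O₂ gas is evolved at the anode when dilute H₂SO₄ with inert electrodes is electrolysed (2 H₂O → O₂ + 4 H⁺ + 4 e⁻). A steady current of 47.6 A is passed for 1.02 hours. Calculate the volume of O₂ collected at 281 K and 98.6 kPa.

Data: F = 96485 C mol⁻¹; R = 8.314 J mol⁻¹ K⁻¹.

10.7 L

Q = I·t = 47.60 A × 3672.0 s = 174800 C.
n(e⁻) = Q/F = 174800 / 96485 = 1.812 mol.
4 electrons are transferred per O₂ molecule, so n(O₂) = 1.812 / 4 = 0.4529 mol.
V = nRT/P = (0.4529 × 8.314 × 281) / (98.6 × 10³ Pa) = 0.0107 m³ = 10.7 L.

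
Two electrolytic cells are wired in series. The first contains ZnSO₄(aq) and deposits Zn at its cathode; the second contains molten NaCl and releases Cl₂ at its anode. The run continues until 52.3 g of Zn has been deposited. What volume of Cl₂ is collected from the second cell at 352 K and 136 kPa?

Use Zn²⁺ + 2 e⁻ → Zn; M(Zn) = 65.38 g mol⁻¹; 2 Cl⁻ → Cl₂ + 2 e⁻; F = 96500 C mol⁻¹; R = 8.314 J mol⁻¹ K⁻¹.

17.2 L

n(Zn) = 52.3 / 65.38 = 0.7999 mol, so n(e⁻) = 2 × 0.7999 = 1.600 mol.
The cells are in series, so the same 1.600 mol of electrons passes through the second cell.
2 Cl⁻ → Cl₂ + 2 e⁻ — 2 mol e⁻ per mol Cl₂, so n(Cl₂) = 1.600/2 = 0.7999 mol.
V = nRT/P = (0.7999 × 8.314 × 352) / (136 × 10³) = 0.0172 m³ = 17.2 L.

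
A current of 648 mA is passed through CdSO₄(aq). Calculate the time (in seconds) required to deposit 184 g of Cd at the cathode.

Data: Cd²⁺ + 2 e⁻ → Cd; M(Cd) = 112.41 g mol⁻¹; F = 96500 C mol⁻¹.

4.88 × 10⁵ s

n(Cd) = m/M = 184 / 112.41 = 1.637 mol.
Each Cd atom requires 2 electrons, so n(e⁻) = 2 × 1.637 = 3.274 mol.
Q = n(e⁻)·F = 3.274 × 96500 = 315900 C.
t = Q/I = 315900 / 0.6480 A = 487500 s.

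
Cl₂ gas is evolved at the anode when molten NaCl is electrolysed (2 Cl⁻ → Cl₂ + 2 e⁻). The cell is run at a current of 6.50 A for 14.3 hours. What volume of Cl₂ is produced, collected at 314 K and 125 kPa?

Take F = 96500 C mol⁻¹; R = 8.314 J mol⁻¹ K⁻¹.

36.2 L

Q = I·t = 6.500 A × 51480 s = 334600 C.
n(e⁻) = Q/F = 334600 / 96500 = 3.468 mol.
2 electrons are transferred per Cl₂ molecule, so n(Cl₂) = 3.468 / 2 = 1.734 mol.
V = nRT/P = (1.734 × 8.314 × 314) / (125 × 10³ Pa) = 0.0362 m³ = 36.2 L.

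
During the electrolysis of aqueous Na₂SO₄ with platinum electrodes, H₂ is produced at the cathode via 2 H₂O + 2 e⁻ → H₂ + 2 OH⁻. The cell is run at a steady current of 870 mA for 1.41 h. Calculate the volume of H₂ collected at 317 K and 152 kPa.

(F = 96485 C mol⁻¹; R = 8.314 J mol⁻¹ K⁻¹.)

Q = I·t = 0.8700 A × 5076.0 s = 4416 C.
n(e⁻) = Q/F = 4416 / 96485 = 0.04577 mol.
2 electrons are transferred per H₂ molecule, so n(H₂) = 0.04577 / 2 = 0.02289 mol.
V = nRT/P = (0.02289 × 8.314 × 317) / (152 × 10³ Pa) = 3.97 × 10⁻⁴ m³ = 0.397 L.

0.397 L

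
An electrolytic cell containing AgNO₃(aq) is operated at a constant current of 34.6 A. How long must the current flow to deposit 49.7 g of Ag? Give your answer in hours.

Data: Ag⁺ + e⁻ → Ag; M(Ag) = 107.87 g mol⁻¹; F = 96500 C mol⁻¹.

n(Ag) = m/M = 49.7 / 107.87 = 0.4607 mol.
Each Ag atom requires 1 electron, so n(e⁻) = 1 × 0.4607 = 0.4607 mol.
Q = n(e⁻)·F = 0.4607 × 96500 = 44460 C.
t = Q/I = 44460 / 34.60 A = 1285 s = 0.357 h.

0.357 h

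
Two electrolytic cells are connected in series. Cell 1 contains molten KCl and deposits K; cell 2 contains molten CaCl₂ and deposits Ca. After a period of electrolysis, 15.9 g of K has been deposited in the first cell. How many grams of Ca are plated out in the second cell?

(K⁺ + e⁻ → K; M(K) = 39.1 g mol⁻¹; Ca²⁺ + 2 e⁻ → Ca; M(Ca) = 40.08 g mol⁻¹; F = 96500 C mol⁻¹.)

8.15 g

n(K) = 15.9 / 39.1 = 0.4066 mol.
Since K⁺ + e⁻ → K, n(e⁻) passed = 1 × 0.4066 = 0.4066 mol.
Cells in series carry the same charge, so the same 0.4066 mol of electrons passes through cell 2.
Ca²⁺ + 2 e⁻ → Ca, so n(Ca) = 0.4066 / 2 = 0.2033 mol.
m(Ca) = 0.2033 × 40.08 = 8.15 g.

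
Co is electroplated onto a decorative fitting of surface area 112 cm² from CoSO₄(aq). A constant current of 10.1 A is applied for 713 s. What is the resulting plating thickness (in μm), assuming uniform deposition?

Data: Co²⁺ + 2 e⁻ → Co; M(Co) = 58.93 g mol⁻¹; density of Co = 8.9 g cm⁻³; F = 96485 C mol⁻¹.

Q = I·t = 10.10 × 713.00 = 7201 C; n(e⁻) = 0.07464 mol.
n(Co) = n(e⁻)/2 = 0.03732 mol, so m = 0.03732 × 58.93 = 2.199 g.
Volume = m/ρ = 2.199 / 8.9 = 0.2471 cm³.
Thickness = V/A = 0.2471 / 112 = 0.00221 cm = 22.1 μm.

22.1 μm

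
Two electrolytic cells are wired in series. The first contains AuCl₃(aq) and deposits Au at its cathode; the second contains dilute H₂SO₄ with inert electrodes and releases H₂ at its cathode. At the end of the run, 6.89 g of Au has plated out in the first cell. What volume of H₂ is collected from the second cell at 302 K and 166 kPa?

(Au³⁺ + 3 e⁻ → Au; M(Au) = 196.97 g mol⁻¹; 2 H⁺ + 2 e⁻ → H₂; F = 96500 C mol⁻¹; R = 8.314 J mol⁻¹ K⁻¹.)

0.794 L

n(Au) = 6.89 / 196.97 = 0.03498 mol, so n(e⁻) = 3 × 0.03498 = 0.1049 mol.
The cells are in series, so the same 0.1049 mol of electrons passes through the second cell.
2 H⁺ + 2 e⁻ → H₂ — 2 mol e⁻ per mol H₂, so n(H₂) = 0.1049/2 = 0.05247 mol.
V = nRT/P = (0.05247 × 8.314 × 302) / (166 × 10³) = 7.94 × 10⁻⁴ m³ = 0.794 L.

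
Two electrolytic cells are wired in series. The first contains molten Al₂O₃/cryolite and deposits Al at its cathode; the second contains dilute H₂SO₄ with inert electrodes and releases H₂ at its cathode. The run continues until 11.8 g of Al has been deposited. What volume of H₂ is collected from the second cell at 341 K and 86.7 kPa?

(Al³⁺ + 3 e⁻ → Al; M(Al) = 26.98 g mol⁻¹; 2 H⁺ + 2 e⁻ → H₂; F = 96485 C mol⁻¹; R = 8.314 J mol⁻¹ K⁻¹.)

21.5 L

n(Al) = 11.8 / 26.98 = 0.4374 mol, so n(e⁻) = 3 × 0.4374 = 1.312 mol.
The cells are in series, so the same 1.312 mol of electrons passes through the second cell.
2 H⁺ + 2 e⁻ → H₂ — 2 mol e⁻ per mol H₂, so n(H₂) = 1.312/2 = 0.6560 mol.
V = nRT/P = (0.6560 × 8.314 × 341) / (86.7 × 10³) = 0.0215 m³ = 21.5 L.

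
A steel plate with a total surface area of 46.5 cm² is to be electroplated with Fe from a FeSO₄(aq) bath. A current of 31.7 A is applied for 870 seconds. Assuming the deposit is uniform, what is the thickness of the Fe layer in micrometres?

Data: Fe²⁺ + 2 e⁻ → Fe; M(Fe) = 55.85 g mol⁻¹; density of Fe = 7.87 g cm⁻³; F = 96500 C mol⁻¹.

218 μm

Q = I·t = 31.70 × 870.00 = 27580 C; n(e⁻) = 0.2858 mol.
n(Fe) = n(e⁻)/2 = 0.1429 mol, so m = 0.1429 × 55.85 = 7.981 g.
Volume = m/ρ = 7.981 / 7.87 = 1.014 cm³.
Thickness = V/A = 1.014 / 46.5 = 0.0218 cm = 218 μm.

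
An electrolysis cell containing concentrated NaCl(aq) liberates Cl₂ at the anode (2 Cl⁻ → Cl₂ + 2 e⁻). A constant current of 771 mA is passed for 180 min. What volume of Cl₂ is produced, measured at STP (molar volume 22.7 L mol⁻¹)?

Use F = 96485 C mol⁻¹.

Q = I·t = 0.7710 A × 10800 s = 8327 C.
n(e⁻) = Q/F = 8327 / 96485 = 0.08630 mol.
2 electrons are transferred per Cl₂ molecule, so n(Cl₂) = 0.08630 / 2 = 0.04315 mol.
V = n × V_m = 0.04315 × 22.7 = 0.980 L.

0.980 L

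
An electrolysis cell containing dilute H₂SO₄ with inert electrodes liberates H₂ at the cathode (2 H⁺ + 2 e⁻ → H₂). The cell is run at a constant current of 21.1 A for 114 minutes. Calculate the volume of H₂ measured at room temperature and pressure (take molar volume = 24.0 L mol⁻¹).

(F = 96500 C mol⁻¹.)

17.9 L

Q = I·t = 21.10 A × 6840.0 s = 144300 C.
n(e⁻) = Q/F = 144300 / 96500 = 1.496 mol.
2 electrons are transferred per H₂ molecule, so n(H₂) = 1.496 / 2 = 0.7478 mol.
V = n × V_m = 0.7478 × 24.0 = 17.9 L.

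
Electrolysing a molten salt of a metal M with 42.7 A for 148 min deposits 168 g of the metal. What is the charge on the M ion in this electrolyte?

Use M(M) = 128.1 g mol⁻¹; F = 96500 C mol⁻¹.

+3

Q = I·t = 42.70 A × 8880.0 s = 379200 C, so n(e⁻) = 379200/96500 = 3.929 mol.
n(M) deposited = 168 / 128.1 = 1.311 mol.
Electrons per atom = n(e⁻)/n(M) = 3.929 / 1.311 = 3.00 ≈ 3, so the ion is M³⁺.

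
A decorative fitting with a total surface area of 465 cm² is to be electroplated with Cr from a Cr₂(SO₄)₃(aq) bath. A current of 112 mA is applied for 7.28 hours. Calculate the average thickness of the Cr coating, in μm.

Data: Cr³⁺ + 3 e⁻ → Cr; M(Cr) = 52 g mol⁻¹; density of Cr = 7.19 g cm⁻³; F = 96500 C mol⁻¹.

1.58 μm

Q = I·t = 0.1120 × 26208 = 2935 C; n(e⁻) = 0.03042 mol.
n(Cr) = n(e⁻)/3 = 0.01014 mol, so m = 0.01014 × 52 = 0.5272 g.
Volume = m/ρ = 0.5272 / 7.19 = 0.07333 cm³.
Thickness = V/A = 0.07333 / 465 = 1.58 × 10⁻⁴ cm = 1.58 μm.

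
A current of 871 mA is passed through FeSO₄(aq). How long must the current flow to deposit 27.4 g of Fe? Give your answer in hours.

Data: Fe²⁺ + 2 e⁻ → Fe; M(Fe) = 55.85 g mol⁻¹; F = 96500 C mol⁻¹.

n(Fe) = m/M = 27.4 / 55.85 = 0.4906 mol.
Each Fe atom requires 2 electrons, so n(e⁻) = 2 × 0.4906 = 0.9812 mol.
Q = n(e⁻)·F = 0.9812 × 96500 = 94690 C.
t = Q/I = 94690 / 0.8710 A = 108700 s = 30.2 h.

30.2 h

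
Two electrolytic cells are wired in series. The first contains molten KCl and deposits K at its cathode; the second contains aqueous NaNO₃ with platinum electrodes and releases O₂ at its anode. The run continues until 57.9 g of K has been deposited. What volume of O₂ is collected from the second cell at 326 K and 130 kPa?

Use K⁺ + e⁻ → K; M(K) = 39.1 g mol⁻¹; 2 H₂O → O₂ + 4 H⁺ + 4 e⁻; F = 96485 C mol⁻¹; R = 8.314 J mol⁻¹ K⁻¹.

n(K) = 57.9 / 39.1 = 1.481 mol, so n(e⁻) = 1 × 1.481 = 1.481 mol.
The cells are in series, so the same 1.481 mol of electrons passes through the second cell.
2 H₂O → O₂ + 4 H⁺ + 4 e⁻ — 4 mol e⁻ per mol O₂, so n(O₂) = 1.481/4 = 0.3702 mol.
V = nRT/P = (0.3702 × 8.314 × 326) / (130 × 10³) = 0.00772 m³ = 7.72 L.

7.72 L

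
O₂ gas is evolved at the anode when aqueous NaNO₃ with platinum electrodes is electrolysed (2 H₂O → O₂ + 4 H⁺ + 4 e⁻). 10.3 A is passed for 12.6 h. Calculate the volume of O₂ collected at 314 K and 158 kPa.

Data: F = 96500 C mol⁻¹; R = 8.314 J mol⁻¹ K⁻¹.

20.0 L

Q = I·t = 10.30 A × 45360 s = 467200 C.
n(e⁻) = Q/F = 467200 / 96500 = 4.842 mol.
4 electrons are transferred per O₂ molecule, so n(O₂) = 4.842 / 4 = 1.210 mol.
V = nRT/P = (1.210 × 8.314 × 314) / (158 × 10³ Pa) = 0.0200 m³ = 20.0 L.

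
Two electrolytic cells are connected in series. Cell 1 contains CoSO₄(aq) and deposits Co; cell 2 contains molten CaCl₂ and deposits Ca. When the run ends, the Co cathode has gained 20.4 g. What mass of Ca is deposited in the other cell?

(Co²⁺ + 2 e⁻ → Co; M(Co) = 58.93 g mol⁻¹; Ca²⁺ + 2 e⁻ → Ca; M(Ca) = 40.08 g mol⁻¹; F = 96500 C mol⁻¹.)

n(Co) = 20.4 / 58.93 = 0.3462 mol.
Since Co²⁺ + 2 e⁻ → Co, n(e⁻) passed = 2 × 0.3462 = 0.6923 mol.
Cells in series carry the same charge, so the same 0.6923 mol of electrons passes through cell 2.
Ca²⁺ + 2 e⁻ → Ca, so n(Ca) = 0.6923 / 2 = 0.3462 mol.
m(Ca) = 0.3462 × 40.08 = 13.9 g.

13.9 g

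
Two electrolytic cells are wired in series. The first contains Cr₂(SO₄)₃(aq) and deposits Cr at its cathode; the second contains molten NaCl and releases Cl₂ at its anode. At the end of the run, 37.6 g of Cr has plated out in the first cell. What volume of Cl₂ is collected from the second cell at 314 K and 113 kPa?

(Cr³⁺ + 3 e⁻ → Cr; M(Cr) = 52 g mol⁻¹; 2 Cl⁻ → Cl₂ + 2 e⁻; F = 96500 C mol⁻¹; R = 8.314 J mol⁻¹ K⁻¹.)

n(Cr) = 37.6 / 52 = 0.7231 mol, so n(e⁻) = 3 × 0.7231 = 2.169 mol.
The cells are in series, so the same 2.169 mol of electrons passes through the second cell.
2 Cl⁻ → Cl₂ + 2 e⁻ — 2 mol e⁻ per mol Cl₂, so n(Cl₂) = 2.169/2 = 1.085 mol.
V = nRT/P = (1.085 × 8.314 × 314) / (113 × 10³) = 0.0251 m³ = 25.1 L.

25.1 L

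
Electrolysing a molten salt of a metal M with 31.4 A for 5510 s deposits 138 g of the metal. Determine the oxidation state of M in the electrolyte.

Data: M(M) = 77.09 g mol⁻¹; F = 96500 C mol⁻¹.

Q = I·t = 31.40 A × 5510.0 s = 173000 C, so n(e⁻) = 173000/96500 = 1.793 mol.
n(M) deposited = 138 / 77.09 = 1.790 mol.
Electrons per atom = n(e⁻)/n(M) = 1.793 / 1.790 = 1.00 ≈ 1, so the ion is M⁺.

+1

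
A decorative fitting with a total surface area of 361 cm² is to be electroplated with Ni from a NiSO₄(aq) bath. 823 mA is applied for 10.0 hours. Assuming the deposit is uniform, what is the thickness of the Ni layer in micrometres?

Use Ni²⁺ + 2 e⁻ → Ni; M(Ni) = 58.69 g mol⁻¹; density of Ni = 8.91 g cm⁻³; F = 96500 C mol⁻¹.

Q = I·t = 0.8230 × 36000 = 29630 C; n(e⁻) = 0.3070 mol.
n(Ni) = n(e⁻)/2 = 0.1535 mol, so m = 0.1535 × 58.69 = 9.010 g.
Volume = m/ρ = 9.010 / 8.91 = 1.011 cm³.
Thickness = V/A = 1.011 / 361 = 0.00280 cm = 28.0 μm.

28.0 μm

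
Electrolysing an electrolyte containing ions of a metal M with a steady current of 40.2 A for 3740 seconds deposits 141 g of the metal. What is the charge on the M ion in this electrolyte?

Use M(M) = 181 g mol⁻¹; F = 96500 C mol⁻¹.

Q = I·t = 40.20 A × 3740.0 s = 150300 C, so n(e⁻) = 150300/96500 = 1.558 mol.
n(M) deposited = 141 / 181 = 0.7790 mol.
Electrons per atom = n(e⁻)/n(M) = 1.558 / 0.7790 = 2.00 ≈ 2, so the ion is M²⁺.

+2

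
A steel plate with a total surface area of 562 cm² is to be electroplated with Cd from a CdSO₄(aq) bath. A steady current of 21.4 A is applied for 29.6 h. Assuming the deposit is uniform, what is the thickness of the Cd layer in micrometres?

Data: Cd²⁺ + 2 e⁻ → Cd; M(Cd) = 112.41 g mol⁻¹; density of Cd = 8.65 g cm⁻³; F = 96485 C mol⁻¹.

Q = I·t = 21.40 × 106560 = 2280000 C; n(e⁻) = 23.63 mol.
n(Cd) = n(e⁻)/2 = 11.82 mol, so m = 11.82 × 112.41 = 1328 g.
Volume = m/ρ = 1328 / 8.65 = 153.6 cm³.
Thickness = V/A = 153.6 / 562 = 0.273 cm = 2730 μm.

2730 μm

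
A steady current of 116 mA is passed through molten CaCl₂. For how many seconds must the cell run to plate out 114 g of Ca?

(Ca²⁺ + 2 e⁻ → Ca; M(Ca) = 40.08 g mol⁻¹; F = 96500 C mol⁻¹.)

n(Ca) = m/M = 114 / 40.08 = 2.844 mol.
Each Ca atom requires 2 electrons, so n(e⁻) = 2 × 2.844 = 5.689 mol.
Q = n(e⁻)·F = 5.689 × 96500 = 549000 C.
t = Q/I = 549000 / 0.1160 A = 4732000 s.

4.73 × 10⁶ s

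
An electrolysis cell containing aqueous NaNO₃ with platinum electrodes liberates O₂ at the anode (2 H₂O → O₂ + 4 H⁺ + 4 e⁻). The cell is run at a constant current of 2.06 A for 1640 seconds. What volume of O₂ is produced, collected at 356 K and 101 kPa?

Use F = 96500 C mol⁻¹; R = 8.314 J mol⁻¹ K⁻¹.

Q = I·t = 2.060 A × 1640.0 s = 3378 C.
n(e⁻) = Q/F = 3378 / 96500 = 0.03501 mol.
4 electrons are transferred per O₂ molecule, so n(O₂) = 0.03501 / 4 = 0.008752 mol.
V = nRT/P = (0.008752 × 8.314 × 356) / (101 × 10³ Pa) = 2.56 × 10⁻⁴ m³ = 0.256 L.

0.256 L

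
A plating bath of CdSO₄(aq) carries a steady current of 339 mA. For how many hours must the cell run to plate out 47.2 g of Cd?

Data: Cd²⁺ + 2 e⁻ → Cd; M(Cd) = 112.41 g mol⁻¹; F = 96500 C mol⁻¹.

66.4 h

n(Cd) = m/M = 47.2 / 112.41 = 0.4199 mol.
Each Cd atom requires 2 electrons, so n(e⁻) = 2 × 0.4199 = 0.8398 mol.
Q = n(e⁻)·F = 0.8398 × 96500 = 81040 C.
t = Q/I = 81040 / 0.3390 A = 239100 s = 66.4 h.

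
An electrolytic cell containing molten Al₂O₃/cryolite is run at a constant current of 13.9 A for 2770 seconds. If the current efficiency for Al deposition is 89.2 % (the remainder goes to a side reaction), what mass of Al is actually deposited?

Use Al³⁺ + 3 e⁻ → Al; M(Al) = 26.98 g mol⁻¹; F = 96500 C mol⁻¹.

Q = I·t = 13.90 × 2770.0 = 38500 C.
n(e⁻) = 38500/96500 = 0.3990 mol; theoretically n(Al) = 0.3990/3 = 0.1330 mol, m_theo = 3.588 g.
At 89.2 % efficiency, m_actual = 0.892 × 3.588 = 3.20 g.

3.20 g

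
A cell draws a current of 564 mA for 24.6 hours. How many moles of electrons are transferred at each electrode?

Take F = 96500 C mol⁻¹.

0.518 mol

Q = I·t = 0.5640 A × 88560 s = 49950 C.
n(e⁻) = Q/F = 49950 / 96500 = 0.518 mol.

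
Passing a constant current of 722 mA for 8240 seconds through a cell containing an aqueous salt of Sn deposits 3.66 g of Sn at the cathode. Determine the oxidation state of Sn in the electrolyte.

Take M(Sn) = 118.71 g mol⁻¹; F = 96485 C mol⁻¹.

+2

Q = I·t = 0.7220 A × 8240.0 s = 5949 C, so n(e⁻) = 5949/96485 = 0.06166 mol.
n(Sn) deposited = 3.66 / 118.71 = 0.03083 mol.
Electrons per atom = n(e⁻)/n(Sn) = 0.06166 / 0.03083 = 2.00 ≈ 2, so the ion is Sn²⁺.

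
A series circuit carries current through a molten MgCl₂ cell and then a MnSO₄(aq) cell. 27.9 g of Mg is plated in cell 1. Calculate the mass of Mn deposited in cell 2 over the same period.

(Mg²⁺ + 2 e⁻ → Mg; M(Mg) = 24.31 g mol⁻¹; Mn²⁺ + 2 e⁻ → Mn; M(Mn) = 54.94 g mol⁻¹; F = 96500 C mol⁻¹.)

63.1 g

n(Mg) = 27.9 / 24.31 = 1.148 mol.
Since Mg²⁺ + 2 e⁻ → Mg, n(e⁻) passed = 2 × 1.148 = 2.295 mol.
Cells in series carry the same charge, so the same 2.295 mol of electrons passes through cell 2.
Mn²⁺ + 2 e⁻ → Mn, so n(Mn) = 2.295 / 2 = 1.148 mol.
m(Mn) = 1.148 × 54.94 = 63.1 g.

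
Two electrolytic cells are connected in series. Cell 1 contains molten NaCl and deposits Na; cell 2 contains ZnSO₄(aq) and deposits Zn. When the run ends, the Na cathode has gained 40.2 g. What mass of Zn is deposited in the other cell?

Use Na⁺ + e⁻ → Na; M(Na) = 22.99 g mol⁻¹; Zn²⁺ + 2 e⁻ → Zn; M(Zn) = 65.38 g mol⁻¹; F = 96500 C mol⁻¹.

57.2 g

n(Na) = 40.2 / 22.99 = 1.749 mol.
Since Na⁺ + e⁻ → Na, n(e⁻) passed = 1 × 1.749 = 1.749 mol.
Cells in series carry the same charge, so the same 1.749 mol of electrons passes through cell 2.
Zn²⁺ + 2 e⁻ → Zn, so n(Zn) = 1.749 / 2 = 0.8743 mol.
m(Zn) = 0.8743 × 65.38 = 57.2 g.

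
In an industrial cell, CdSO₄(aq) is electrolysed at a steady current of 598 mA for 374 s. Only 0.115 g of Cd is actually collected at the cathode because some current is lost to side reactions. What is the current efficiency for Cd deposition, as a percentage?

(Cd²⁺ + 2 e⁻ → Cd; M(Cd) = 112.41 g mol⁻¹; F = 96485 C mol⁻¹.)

Q = I·t = 0.5980 × 374.00 = 223.7 C; n(e⁻) = 223.7/96485 = 0.002318 mol.
Theoretical n(Cd) = n(e⁻)/2 = 0.001159 mol, i.e. m_theo = 0.001159 × 112.41 = 0.1303 g.
Efficiency = m_actual / m_theo = 0.115 / 0.1303 = 88.3 %.

88.3 %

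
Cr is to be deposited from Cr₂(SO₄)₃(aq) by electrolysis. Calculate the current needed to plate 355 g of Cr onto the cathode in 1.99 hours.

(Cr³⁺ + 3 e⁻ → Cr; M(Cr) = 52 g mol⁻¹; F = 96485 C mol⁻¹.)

n(Cr) = 355 / 52 = 6.827 mol.
n(e⁻) = 3 × 6.827 = 20.48 mol.
Q = n(e⁻)·F = 20.48 × 96485 = 1976000 C.
I = Q/t = 1976000 / 7164.0 s = 276 A.

276 A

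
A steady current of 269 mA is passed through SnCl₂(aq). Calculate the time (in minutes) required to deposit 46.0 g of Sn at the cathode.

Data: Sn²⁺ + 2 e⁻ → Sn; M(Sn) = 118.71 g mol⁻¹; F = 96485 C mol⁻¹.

4630 min

n(Sn) = m/M = 46.0 / 118.71 = 0.3875 mol.
Each Sn atom requires 2 electrons, so n(e⁻) = 2 × 0.3875 = 0.7750 mol.
Q = n(e⁻)·F = 0.7750 × 96485 = 74780 C.
t = Q/I = 74780 / 0.2690 A = 278000 s = 4630 min.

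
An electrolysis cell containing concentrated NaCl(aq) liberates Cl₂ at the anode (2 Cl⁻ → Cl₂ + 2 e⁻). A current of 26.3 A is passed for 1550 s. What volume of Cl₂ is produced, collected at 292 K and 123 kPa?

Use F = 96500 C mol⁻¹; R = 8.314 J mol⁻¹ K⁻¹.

Q = I·t = 26.30 A × 1550.0 s = 40760 C.
n(e⁻) = Q/F = 40760 / 96500 = 0.4224 mol.
2 electrons are transferred per Cl₂ molecule, so n(Cl₂) = 0.4224 / 2 = 0.2112 mol.
V = nRT/P = (0.2112 × 8.314 × 292) / (123 × 10³ Pa) = 0.00417 m³ = 4.17 L.

4.17 L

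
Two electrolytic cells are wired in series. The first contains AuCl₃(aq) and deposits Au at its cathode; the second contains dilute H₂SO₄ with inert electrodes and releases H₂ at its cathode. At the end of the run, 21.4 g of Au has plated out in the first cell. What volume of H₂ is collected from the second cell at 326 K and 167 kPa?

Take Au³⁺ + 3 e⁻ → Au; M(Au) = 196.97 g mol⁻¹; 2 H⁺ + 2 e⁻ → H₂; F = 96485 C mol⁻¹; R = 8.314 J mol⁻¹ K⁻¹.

n(Au) = 21.4 / 196.97 = 0.1086 mol, so n(e⁻) = 3 × 0.1086 = 0.3259 mol.
The cells are in series, so the same 0.3259 mol of electrons passes through the second cell.
2 H⁺ + 2 e⁻ → H₂ — 2 mol e⁻ per mol H₂, so n(H₂) = 0.3259/2 = 0.1630 mol.
V = nRT/P = (0.1630 × 8.314 × 326) / (167 × 10³) = 0.00264 m³ = 2.64 L.

2.64 L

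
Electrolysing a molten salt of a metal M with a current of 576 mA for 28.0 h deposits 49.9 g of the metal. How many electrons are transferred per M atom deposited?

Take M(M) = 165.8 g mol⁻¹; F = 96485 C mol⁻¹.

Q = I·t = 0.5760 A × 100800 s = 58060 C, so n(e⁻) = 58060/96485 = 0.6018 mol.
n(M) deposited = 49.9 / 165.8 = 0.3010 mol.
Electrons per atom = n(e⁻)/n(M) = 0.6018 / 0.3010 = 2.00 ≈ 2, so the ion is M²⁺.

2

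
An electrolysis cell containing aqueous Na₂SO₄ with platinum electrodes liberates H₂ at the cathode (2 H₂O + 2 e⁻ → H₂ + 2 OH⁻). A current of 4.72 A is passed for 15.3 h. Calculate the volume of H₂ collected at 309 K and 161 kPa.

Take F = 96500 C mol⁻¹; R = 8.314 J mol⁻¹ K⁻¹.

21.5 L

Q = I·t = 4.720 A × 55080 s = 260000 C.
n(e⁻) = Q/F = 260000 / 96500 = 2.694 mol.
2 electrons are transferred per H₂ molecule, so n(H₂) = 2.694 / 2 = 1.347 mol.
V = nRT/P = (1.347 × 8.314 × 309) / (161 × 10³ Pa) = 0.0215 m³ = 21.5 L.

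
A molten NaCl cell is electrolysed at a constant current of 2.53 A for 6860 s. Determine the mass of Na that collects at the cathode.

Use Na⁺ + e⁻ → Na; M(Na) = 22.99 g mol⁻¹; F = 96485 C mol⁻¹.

4.14 g

Q = I·t = 2.530 A × 6860.0 s = 17360 C.
n(e⁻) = Q/F = 17360 / 96485 = 0.1799 mol.
Na⁺ + e⁻ → Na, so n(Na) = n(e⁻)/1 = 0.1799 mol.
m = n·M = 0.1799 × 22.99 = 4.14 g.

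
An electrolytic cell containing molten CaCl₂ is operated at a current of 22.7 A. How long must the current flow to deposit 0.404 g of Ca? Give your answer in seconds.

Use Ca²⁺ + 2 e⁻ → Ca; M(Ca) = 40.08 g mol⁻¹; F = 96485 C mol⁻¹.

n(Ca) = m/M = 0.404 / 40.08 = 0.01008 mol.
Each Ca atom requires 2 electrons, so n(e⁻) = 2 × 0.01008 = 0.02016 mol.
Q = n(e⁻)·F = 0.02016 × 96485 = 1945 C.
t = Q/I = 1945 / 22.70 A = 85.69 s.

85.7 s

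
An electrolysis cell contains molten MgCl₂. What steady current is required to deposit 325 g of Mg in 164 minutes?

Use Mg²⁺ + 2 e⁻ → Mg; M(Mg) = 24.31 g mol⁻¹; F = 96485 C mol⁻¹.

n(Mg) = 325 / 24.31 = 13.37 mol.
n(e⁻) = 2 × 13.37 = 26.74 mol.
Q = n(e⁻)·F = 26.74 × 96485 = 2580000 C.
I = Q/t = 2580000 / 9840.0 s = 262 A.

262 A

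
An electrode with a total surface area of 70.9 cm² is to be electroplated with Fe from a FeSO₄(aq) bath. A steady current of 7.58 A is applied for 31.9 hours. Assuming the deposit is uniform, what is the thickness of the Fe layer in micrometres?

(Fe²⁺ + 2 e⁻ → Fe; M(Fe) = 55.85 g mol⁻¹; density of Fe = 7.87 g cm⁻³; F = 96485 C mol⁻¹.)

4520 μm

Q = I·t = 7.580 × 114840 = 870500 C; n(e⁻) = 9.022 mol.
n(Fe) = n(e⁻)/2 = 4.511 mol, so m = 4.511 × 55.85 = 251.9 g.
Volume = m/ρ = 251.9 / 7.87 = 32.01 cm³.
Thickness = V/A = 32.01 / 70.9 = 0.452 cm = 4520 μm.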